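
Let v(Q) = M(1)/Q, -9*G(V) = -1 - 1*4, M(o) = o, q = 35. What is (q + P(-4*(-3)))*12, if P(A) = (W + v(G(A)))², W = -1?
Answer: 10692/25 ≈ 427.68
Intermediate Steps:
G(V) = 5/9 (G(V) = -(-1 - 1*4)/9 = -(-1 - 4)/9 = -⅑*(-5) = 5/9)
v(Q) = 1/Q
P(A) = 16/25 (P(A) = (-1 + 1/(5/9))² = (-1 + 9/5)² = (⅘)² = 16/25)
(q + P(-4*(-3)))*12 = (35 + 16/25)*12 = (891/25)*12 = 10692/25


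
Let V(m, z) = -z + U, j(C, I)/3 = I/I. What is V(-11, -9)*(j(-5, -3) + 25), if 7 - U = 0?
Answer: 448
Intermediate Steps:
U = 7 (U = 7 - 1*0 = 7 + 0 = 7)
j(C, I) = 3 (j(C, I) = 3*(I/I) = 3*1 = 3)
V(m, z) = 7 - z (V(m, z) = -z + 7 = 7 - z)
V(-11, -9)*(j(-5, -3) + 25) = (7 - 1*(-9))*(3 + 25) = (7 + 9)*28 = 16*28 = 448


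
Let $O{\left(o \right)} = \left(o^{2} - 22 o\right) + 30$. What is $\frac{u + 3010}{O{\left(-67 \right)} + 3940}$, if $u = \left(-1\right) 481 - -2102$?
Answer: $\frac{421}{903} \approx 0.46622$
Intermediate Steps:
$O{\left(o \right)} = 30 + o^{2} - 22 o$
$u = 1621$ ($u = -481 + 2102 = 1621$)
$\frac{u + 3010}{O{\left(-67 \right)} + 3940} = \frac{1621 + 3010}{\left(30 + \left(-67\right)^{2} - -1474\right) + 3940} = \frac{4631}{\left(30 + 4489 + 1474\right) + 3940} = \frac{4631}{5993 + 3940} = \frac{4631}{9933} = 4631 \cdot \frac{1}{9933} = \frac{421}{903}$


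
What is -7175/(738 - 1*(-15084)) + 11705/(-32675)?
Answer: -83927927/103396770 ≈ -0.81171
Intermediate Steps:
-7175/(738 - 1*(-15084)) + 11705/(-32675) = -7175/(738 + 15084) + 11705*(-1/32675) = -7175/15822 - 2341/6535 = -83927927/103396770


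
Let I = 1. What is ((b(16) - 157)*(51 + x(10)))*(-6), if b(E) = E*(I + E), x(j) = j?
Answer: -42090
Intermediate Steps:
b(E) = E*(1 + E)
((b(16) - 157)*(51 + x(10)))*(-6) = ((16*(1 + 16) - 157)*(51 + 10))*(-6) = ((16*17 - 157)*61)*(-6) = ((272 - 157)*61)*(-6) = (115*61)*(-6) = 7015*(-6) = -42090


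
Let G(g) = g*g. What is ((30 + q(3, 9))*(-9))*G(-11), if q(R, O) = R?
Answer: -35937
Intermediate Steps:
G(g) = g²
((30 + q(3, 9))*(-9))*G(-11) = ((30 + 3)*(-9))*(-11)² = (33*(-9))*121 = -297*121 = -35937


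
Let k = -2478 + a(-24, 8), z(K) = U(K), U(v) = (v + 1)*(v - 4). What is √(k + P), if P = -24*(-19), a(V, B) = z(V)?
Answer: I*√1378 ≈ 37.121*I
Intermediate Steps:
U(v) = (1 + v)*(-4 + v)
z(K) = -4 + K² - 3*K
a(V, B) = -4 + V² - 3*V
k = -1834 (k = -2478 + (-4 + (-24)² - 3*(-24)) = -2478 + (-4 + 576 + 72) = -2478 + 644 = -1834)
P = 456
√(k + P) = √(-1834 + 456) = √(-1378) = I*√1378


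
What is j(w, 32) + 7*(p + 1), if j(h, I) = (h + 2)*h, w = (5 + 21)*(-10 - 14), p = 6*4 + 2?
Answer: 388317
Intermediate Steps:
p = 26 (p = 24 + 2 = 26)
w = -624 (w = 26*(-24) = -624)
j(h, I) = h*(2 + h) (j(h, I) = (2 + h)*h = h*(2 + h))
j(w, 32) + 7*(p + 1) = -624*(2 - 624) + 7*(26 + 1) = -624*(-622) + 7*27 = 388128 + 189 = 388317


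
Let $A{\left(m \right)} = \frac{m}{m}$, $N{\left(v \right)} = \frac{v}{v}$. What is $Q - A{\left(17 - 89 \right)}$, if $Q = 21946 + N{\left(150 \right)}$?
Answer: $21946$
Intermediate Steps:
$N{\left(v \right)} = 1$
$A{\left(m \right)} = 1$
$Q = 21947$ ($Q = 21946 + 1 = 21947$)
$Q - A{\left(17 - 89 \right)} = 21947 - 1 = 21946$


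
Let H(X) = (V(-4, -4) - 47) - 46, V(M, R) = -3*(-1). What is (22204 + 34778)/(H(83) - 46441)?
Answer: -56982/46531 ≈ -1.2246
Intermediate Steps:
V(M, R) = 3
H(X) = -90 (H(X) = (3 - 47) - 46 = -44 - 46 = -90)
(22204 + 34778)/(H(83) - 46441) = (22204 + 34778)/(-90 - 46441) = 56982/(-46531) = 56982*(-1/46531) = -56982/46531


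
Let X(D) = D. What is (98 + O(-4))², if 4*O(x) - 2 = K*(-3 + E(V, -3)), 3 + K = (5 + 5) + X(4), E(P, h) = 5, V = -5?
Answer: 10816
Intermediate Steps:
K = 11 (K = -3 + ((5 + 5) + 4) = -3 + (10 + 4) = -3 + 14 = 11)
O(x) = 6 (O(x) = ½ + (11*(-3 + 5))/4 = ½ + (11*2)/4 = ½ + (¼)*22 = ½ + 11/2 = 6)
(98 + O(-4))² = (98 + 6)² = 104² = 10816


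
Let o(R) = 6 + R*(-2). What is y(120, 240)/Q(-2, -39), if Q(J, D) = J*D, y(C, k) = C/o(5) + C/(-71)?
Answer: -375/923 ≈ -0.40628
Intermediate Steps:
o(R) = 6 - 2*R
y(C, k) = -75*C/284 (y(C, k) = C/(6 - 2*5) + C/(-71) = C/(6 - 10) + C*(-1/71) = C/(-4) - C/71 = C*(-¼) - C/71 = -C/4 - C/71 = -75*C/284)
Q(J, D) = D*J
y(120, 240)/Q(-2, -39) = (-75/284*120)/((-39*(-2))) = -2250/71/78 = -2250/71*1/78 = -375/923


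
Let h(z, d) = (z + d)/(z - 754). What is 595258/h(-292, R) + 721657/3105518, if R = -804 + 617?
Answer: 1933619663265327/1487543122 ≈ 1.2999e+6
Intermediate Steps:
R = -187
h(z, d) = (d + z)/(-754 + z)
595258/h(-292, R) + 721657/3105518 = 595258/(((-187 - 292)/(-754 - 292))) + 721657/3105518 = 595258/((-479/(-1046))) + 721657*(1/3105518) = 595258/((-1/1046*(-479))) + 721657/3105518 = 595258/(479/1046) + 721657/3105518 = 595258*(1046/479) + 721657/3105518 = 622639868/479 + 721657/3105518 = 1933619663265327/1487543122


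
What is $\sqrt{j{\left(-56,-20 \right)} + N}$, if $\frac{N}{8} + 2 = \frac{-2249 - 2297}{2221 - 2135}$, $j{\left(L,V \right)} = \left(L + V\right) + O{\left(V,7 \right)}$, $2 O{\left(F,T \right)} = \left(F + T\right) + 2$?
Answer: $\frac{i \sqrt{3848758}}{86} \approx 22.812 i$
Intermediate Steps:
$O{\left(F,T \right)} = 1 + \frac{F}{2} + \frac{T}{2}$ ($O{\left(F,T \right)} = \frac{\left(F + T\right) + 2}{2} = \frac{2 + F + T}{2} = 1 + \frac{F}{2} + \frac{T}{2}$)
$j{\left(L,V \right)} = \frac{9}{2} + L + \frac{3 V}{2}$ ($j{\left(L,V \right)} = \left(L + V\right) + \left(1 + \frac{V}{2} + \frac{1}{2} \cdot 7\right) = \left(L + V\right) + \left(1 + \frac{V}{2} + \frac{7}{2}\right) = \left(L + V\right) + \left(\frac{9}{2} + \frac{V}{2}\right) = \frac{9}{2} + L + \frac{3 V}{2}$)
$N = - \frac{18872}{43}$ ($N = -16 + 8 \frac{-2249 - 2297}{2221 - 2135} = -16 + 8 \left(- \frac{4546}{86}\right) = -16 + 8 \left(\left(-4546\right) \frac{1}{86}\right) = -16 + 8 \left(- \frac{2273}{43}\right) = -16 - \frac{18184}{43} = - \frac{18872}{43} \approx -438.88$)
$\sqrt{j{\left(-56,-20 \right)} + N} = \sqrt{\left(\frac{9}{2} - 56 + \frac{3}{2} \left(-20\right)\right) - \frac{18872}{43}} = \sqrt{\left(\frac{9}{2} - 56 - 30\right) - \frac{18872}{43}} = \sqrt{- \frac{163}{2} - \frac{18872}{43}} = \sqrt{- \frac{44753}{86}} = \frac{i \sqrt{3848758}}{86}$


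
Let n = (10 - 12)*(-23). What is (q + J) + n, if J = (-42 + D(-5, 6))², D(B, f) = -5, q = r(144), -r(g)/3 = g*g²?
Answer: -8955697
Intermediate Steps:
r(g) = -3*g³ (r(g) = -3*g*g² = -3*g³)
n = 46 (n = -2*(-23) = 46)
q = -8957952 (q = -3*144³ = -3*2985984 = -8957952)
J = 2209 (J = (-42 - 5)² = (-47)² = 2209)
(q + J) + n = (-8957952 + 2209) + 46 = -8955743 + 46 = -8955697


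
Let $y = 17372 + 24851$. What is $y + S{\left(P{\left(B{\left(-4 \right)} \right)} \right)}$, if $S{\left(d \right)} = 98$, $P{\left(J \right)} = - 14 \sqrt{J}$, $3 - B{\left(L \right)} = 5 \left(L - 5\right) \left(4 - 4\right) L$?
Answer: $42321$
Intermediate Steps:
$B{\left(L \right)} = 3$ ($B{\left(L \right)} = 3 - 5 \left(L - 5\right) \left(4 - 4\right) L = 3 - 5 \left(-5 + L\right) 0 L = 3 - 5 \cdot 0 L = 3 - 0 L = 3 - 0 = 3 + 0 = 3$)
$y = 42223$
$y + S{\left(P{\left(B{\left(-4 \right)} \right)} \right)} = 42223 + 98 = 42321$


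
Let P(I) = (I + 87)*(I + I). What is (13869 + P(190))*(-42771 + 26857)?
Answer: -1895818906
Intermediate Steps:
P(I) = 2*I*(87 + I) (P(I) = (87 + I)*(2*I) = 2*I*(87 + I))
(13869 + P(190))*(-42771 + 26857) = (13869 + 2*190*(87 + 190))*(-42771 + 26857) = (13869 + 2*190*277)*(-15914) = (13869 + 105260)*(-15914) = 119129*(-15914) = -1895818906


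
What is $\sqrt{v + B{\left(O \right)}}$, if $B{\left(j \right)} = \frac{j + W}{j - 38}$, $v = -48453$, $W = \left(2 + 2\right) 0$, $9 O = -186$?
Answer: $\frac{7 i \sqrt{1914374}}{44} \approx 220.12 i$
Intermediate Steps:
$O = - \frac{62}{3}$ ($O = \frac{1}{9} \left(-186\right) = - \frac{62}{3} \approx -20.667$)
$W = 0$ ($W = 4 \cdot 0 = 0$)
$B{\left(j \right)} = \frac{j}{-38 + j}$ ($B{\left(j \right)} = \frac{j + 0}{j - 38} = \frac{j}{-38 + j}$)
$\sqrt{v + B{\left(O \right)}} = \sqrt{-48453 - \frac{62}{3 \left(-38 - \frac{62}{3}\right)}} = \sqrt{-48453 - \frac{62}{3 \left(- \frac{176}{3}\right)}} = \sqrt{-48453 - - \frac{31}{88}} = \sqrt{-48453 + \frac{31}{88}} = \sqrt{- \frac{4263833}{88}} = \frac{7 i \sqrt{1914374}}{44}$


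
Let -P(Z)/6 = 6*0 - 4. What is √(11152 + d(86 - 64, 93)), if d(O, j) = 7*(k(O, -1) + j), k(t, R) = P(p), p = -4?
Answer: √11971 ≈ 109.41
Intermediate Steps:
P(Z) = 24 (P(Z) = -6*(6*0 - 4) = -6*(0 - 4) = -6*(-4) = 24)
k(t, R) = 24
d(O, j) = 168 + 7*j (d(O, j) = 7*(24 + j) = 168 + 7*j)
√(11152 + d(86 - 64, 93)) = √(11152 + (168 + 7*93)) = √(11152 + (168 + 651)) = √(11152 + 819) = √11971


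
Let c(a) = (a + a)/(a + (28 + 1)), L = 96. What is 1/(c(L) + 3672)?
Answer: 125/459192 ≈ 0.00027222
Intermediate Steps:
c(a) = 2*a/(29 + a) (c(a) = (2*a)/(a + 29) = (2*a)/(29 + a) = 2*a/(29 + a))
1/(c(L) + 3672) = 1/(2*96/(29 + 96) + 3672) = 1/(2*96/125 + 3672) = 1/(2*96*(1/125) + 3672) = 1/(192/125 + 3672) = 1/(459192/125) = 125/459192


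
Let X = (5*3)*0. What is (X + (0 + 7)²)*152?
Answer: 7448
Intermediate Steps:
X = 0 (X = 15*0 = 0)
(X + (0 + 7)²)*152 = (0 + (0 + 7)²)*152 = (0 + 7²)*152 = (0 + 49)*152 = 49*152 = 7448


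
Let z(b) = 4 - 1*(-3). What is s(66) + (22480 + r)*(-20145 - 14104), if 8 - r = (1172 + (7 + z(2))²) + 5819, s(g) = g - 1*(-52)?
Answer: -524043831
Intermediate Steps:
s(g) = 52 + g (s(g) = g + 52 = 52 + g)
z(b) = 7 (z(b) = 4 + 3 = 7)
r = -7179 (r = 8 - ((1172 + (7 + 7)²) + 5819) = 8 - ((1172 + 14²) + 5819) = 8 - ((1172 + 196) + 5819) = 8 - (1368 + 5819) = 8 - 1*7187 = 8 - 7187 = -7179)
s(66) + (22480 + r)*(-20145 - 14104) = (52 + 66) + (22480 - 7179)*(-20145 - 14104) = 118 + 15301*(-34249) = 118 - 524043949 = -524043831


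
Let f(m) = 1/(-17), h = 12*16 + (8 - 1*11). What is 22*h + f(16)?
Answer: 70685/17 ≈ 4157.9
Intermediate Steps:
h = 189 (h = 192 + (8 - 11) = 192 - 3 = 189)
f(m) = -1/17
22*h + f(16) = 22*189 - 1/17 = 4158 - 1/17 = 70685/17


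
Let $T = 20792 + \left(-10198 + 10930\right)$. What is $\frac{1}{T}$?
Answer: $\frac{1}{21524} \approx 4.646 \cdot 10^{-5}$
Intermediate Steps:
$T = 21524$ ($T = 20792 + 732 = 21524$)
$\frac{1}{T} = \frac{1}{21524}$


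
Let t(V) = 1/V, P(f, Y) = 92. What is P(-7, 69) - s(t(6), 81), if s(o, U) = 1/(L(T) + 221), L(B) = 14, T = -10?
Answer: 21619/235 ≈ 91.996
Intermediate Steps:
s(o, U) = 1/235 (s(o, U) = 1/(14 + 221) = 1/235)
P(-7, 69) - s(t(6), 81) = 92 - 1*1/235 = 92 - 1/235 = 21619/235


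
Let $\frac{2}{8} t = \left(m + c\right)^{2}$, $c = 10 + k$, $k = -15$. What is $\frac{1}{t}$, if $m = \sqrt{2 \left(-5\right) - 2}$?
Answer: $\frac{i}{4 \left(13 i + 20 \sqrt{3}\right)} \approx 0.002374 + 0.006326 i$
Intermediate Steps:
$c = -5$ ($c = 10 - 15 = -5$)
$m = 2 i \sqrt{3}$ ($m = \sqrt{-10 - 2} = \sqrt{-12} = 2 i \sqrt{3} \approx 3.4641 i$)
$t = 4 \left(-5 + 2 i \sqrt{3}\right)^{2}$ ($t = 4 \left(2 i \sqrt{3} - 5\right)^{2} = 4 \left(-5 + 2 i \sqrt{3}\right)^{2} \approx 52.0 - 138.56 i$)
$\frac{1}{t} = \frac{1}{52 - 80 i \sqrt{3}}$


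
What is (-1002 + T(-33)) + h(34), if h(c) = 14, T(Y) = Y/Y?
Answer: -987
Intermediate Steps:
T(Y) = 1
(-1002 + T(-33)) + h(34) = (-1002 + 1) + 14 = -1001 + 14 = -987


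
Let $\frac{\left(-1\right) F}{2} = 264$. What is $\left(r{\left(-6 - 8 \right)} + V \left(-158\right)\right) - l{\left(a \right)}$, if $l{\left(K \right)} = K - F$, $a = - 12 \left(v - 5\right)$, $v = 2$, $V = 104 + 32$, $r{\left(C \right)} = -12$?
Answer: $-22064$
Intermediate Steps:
$F = -528$ ($F = \left(-2\right) 264 = -528$)
$V = 136$
$a = 36$ ($a = - 12 \left(2 - 5\right) = \left(-12\right) \left(-3\right) = 36$)
$l{\left(K \right)} = 528 + K$ ($l{\left(K \right)} = K - -528 = K + 528 = 528 + K$)
$\left(r{\left(-6 - 8 \right)} + V \left(-158\right)\right) - l{\left(a \right)} = \left(-12 + 136 \left(-158\right)\right) - \left(528 + 36\right) = \left(-12 - 21488\right) - 564 = -21500 - 564 = -22064$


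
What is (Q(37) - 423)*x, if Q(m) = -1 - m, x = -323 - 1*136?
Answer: 211599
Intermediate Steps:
x = -459 (x = -323 - 136 = -459)
(Q(37) - 423)*x = ((-1 - 1*37) - 423)*(-459) = ((-1 - 37) - 423)*(-459) = (-38 - 423)*(-459) = -461*(-459) = 211599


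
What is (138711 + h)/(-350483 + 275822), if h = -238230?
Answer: 33173/24887 ≈ 1.3329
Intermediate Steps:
(138711 + h)/(-350483 + 275822) = (138711 - 238230)/(-350483 + 275822) = -99519/(-74661) = -99519*(-1/74661) = 33173/24887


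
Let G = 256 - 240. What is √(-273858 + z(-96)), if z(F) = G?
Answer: I*√273842 ≈ 523.3*I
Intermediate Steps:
G = 16
z(F) = 16
√(-273858 + z(-96)) = √(-273858 + 16) = √(-273842) = I*√273842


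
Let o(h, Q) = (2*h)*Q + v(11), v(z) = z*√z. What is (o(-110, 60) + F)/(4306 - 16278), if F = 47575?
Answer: -34375/11972 - 11*√11/11972 ≈ -2.8743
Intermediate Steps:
v(z) = z^(3/2)
o(h, Q) = 11*√11 + 2*Q*h (o(h, Q) = (2*h)*Q + 11^(3/2) = 2*Q*h + 11*√11 = 11*√11 + 2*Q*h)
(o(-110, 60) + F)/(4306 - 16278) = ((11*√11 + 2*60*(-110)) + 47575)/(4306 - 16278) = ((11*√11 - 13200) + 47575)/(-11972) = ((-13200 + 11*√11) + 47575)*(-1/11972) = (34375 + 11*√11)*(-1/11972) = -34375/11972 - 11*√11/11972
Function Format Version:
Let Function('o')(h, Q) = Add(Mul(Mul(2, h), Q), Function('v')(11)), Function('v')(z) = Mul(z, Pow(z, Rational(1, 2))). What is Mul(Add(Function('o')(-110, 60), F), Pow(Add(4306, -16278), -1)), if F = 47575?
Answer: Add(Rational(-34375, 11972), Mul(Rational(-11, 11972), Pow(11, Rational(1, 2)))) ≈ -2.8743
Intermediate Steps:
Function('v')(z) = Pow(z, Rational(3, 2))
Function('o')(h, Q) = Add(Mul(11, Pow(11, Rational(1, 2))), Mul(2, Q, h)) (Function('o')(h, Q) = Add(Mul(Mul(2, h), Q), Pow(11, Rational(3, 2))) = Add(Mul(2, Q, h), Mul(11, Pow(11, Rational(1, 2)))) = Add(Mul(11, Pow(11, Rational(1, 2))), Mul(2, Q, h)))
Mul(Add(Function('o')(-110, 60), F), Pow(Add(4306, -16278), -1)) = Mul(Add(Add(Mul(11, Pow(11, Rational(1, 2))), Mul(2, 60, -110)), 47575), Pow(Add(4306, -16278), -1)) = Mul(Add(Add(Mul(11, Pow(11, Rational(1, 2))), -13200), 47575), Pow(-11972, -1)) = Mul(Add(Add(-13200, Mul(11, Pow(11, Rational(1, 2)))), 47575), Rational(-1, 11972)) = Mul(Add(34375, Mul(11, Pow(11, Rational(1, 2)))), Rational(-1, 11972)) = Add(Rational(-34375, 11972), Mul(Rational(-11, 11972), Pow(11, Rational(1, 2))))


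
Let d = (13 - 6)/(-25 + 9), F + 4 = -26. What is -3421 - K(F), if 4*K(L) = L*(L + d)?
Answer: -116777/32 ≈ -3649.3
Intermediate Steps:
F = -30 (F = -4 - 26 = -30)
d = -7/16 (d = 7/(-16) = 7*(-1/16) = -7/16 ≈ -0.43750)
K(L) = L*(-7/16 + L)/4 (K(L) = (L*(L - 7/16))/4 = (L*(-7/16 + L))/4 = L*(-7/16 + L)/4)
-3421 - K(F) = -3421 - (-30)*(-7 + 16*(-30))/64 = -3421 - (-30)*(-7 - 480)/64 = -3421 - (-30)*(-487)/64 = -3421 - 1*7305/32 = -3421 - 7305/32 = -116777/32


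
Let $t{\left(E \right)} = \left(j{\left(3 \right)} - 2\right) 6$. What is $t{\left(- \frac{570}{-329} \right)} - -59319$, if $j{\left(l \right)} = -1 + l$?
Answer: $59319$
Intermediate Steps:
$t{\left(E \right)} = 0$ ($t{\left(E \right)} = \left(\left(-1 + 3\right) - 2\right) 6 = \left(2 - 2\right) 6 = 0 \cdot 6 = 0$)
$t{\left(- \frac{570}{-329} \right)} - -59319 = 0 - -59319 = 0 + 59319 = 59319$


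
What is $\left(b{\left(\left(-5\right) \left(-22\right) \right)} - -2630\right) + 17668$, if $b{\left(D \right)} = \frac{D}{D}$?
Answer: $20299$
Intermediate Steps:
$b{\left(D \right)} = 1$
$\left(b{\left(\left(-5\right) \left(-22\right) \right)} - -2630\right) + 17668 = \left(1 - -2630\right) + 17668 = \left(1 + \left(-1844 + 4474\right)\right) + 17668 = \left(1 + 2630\right) + 17668 = 2631 + 17668 = 20299$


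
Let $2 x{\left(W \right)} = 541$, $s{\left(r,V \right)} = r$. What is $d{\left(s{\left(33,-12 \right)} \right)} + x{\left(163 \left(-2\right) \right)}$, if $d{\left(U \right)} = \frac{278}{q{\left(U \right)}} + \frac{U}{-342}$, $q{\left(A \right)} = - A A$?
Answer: $\frac{5589637}{20691} \approx 270.15$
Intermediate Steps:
$q{\left(A \right)} = - A^{2}$
$x{\left(W \right)} = \frac{541}{2}$ ($x{\left(W \right)} = \frac{1}{2} \cdot 541 = \frac{541}{2}$)
$d{\left(U \right)} = - \frac{278}{U^{2}} - \frac{U}{342}$ ($d{\left(U \right)} = \frac{278}{\left(-1\right) U^{2}} + \frac{U}{-342} = 278 \left(- \frac{1}{U^{2}}\right) + U \left(- \frac{1}{342}\right) = - \frac{278}{U^{2}} - \frac{U}{342}$)
$d{\left(s{\left(33,-12 \right)} \right)} + x{\left(163 \left(-2\right) \right)} = \left(- \frac{278}{1089} - \frac{11}{114}\right) + \frac{541}{2} = - \frac{14557}{41382} + \frac{541}{2} = \frac{5589637}{20691}$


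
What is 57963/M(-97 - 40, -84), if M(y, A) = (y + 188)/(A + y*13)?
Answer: -36033665/17 ≈ -2.1196e+6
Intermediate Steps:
M(y, A) = (188 + y)/(A + 13*y)
57963/M(-97 - 40, -84) = 57963/(((188 + (-97 - 40))/(-84 + 13*(-97 - 40)))) = 57963/(((188 - 137)/(-84 + 13*(-137)))) = 57963/((51/(-84 - 1781))) = 57963/((51/(-1865))) = 57963/((-1/1865*51)) = 57963/(-51/1865) = 57963*(-1865/51) = -36033665/17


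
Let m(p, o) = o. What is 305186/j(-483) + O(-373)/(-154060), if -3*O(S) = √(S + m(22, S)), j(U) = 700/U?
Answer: -10528917/50 + I*√746/462180 ≈ -2.1058e+5 + 5.9096e-5*I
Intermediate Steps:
O(S) = -√2*√S/3 (O(S) = -√(S + S)/3 = -√2*√S/3)
305186/j(-483) + O(-373)/(-154060) = 305186/((700/(-483))) - √2*√(-373)/3/(-154060) = 305186/((700*(-1/483))) - √2*I*√373/3*(-1/154060) = 305186/(-100/69) - I*√746/3*(-1/154060) = 305186*(-69/100) + I*√746/462180 = -10528917/50 + I*√746/462180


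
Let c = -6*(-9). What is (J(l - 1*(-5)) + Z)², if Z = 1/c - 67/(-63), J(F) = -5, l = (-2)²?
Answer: 2193361/142884 ≈ 15.351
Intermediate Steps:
l = 4
c = 54
Z = 409/378 (Z = 1/54 - 67/(-63) = 1*(1/54) - 67*(-1/63) = 1/54 + 67/63 = 409/378 ≈ 1.0820)
(J(l - 1*(-5)) + Z)² = (-5 + 409/378)² = (-1481/378)² = 2193361/142884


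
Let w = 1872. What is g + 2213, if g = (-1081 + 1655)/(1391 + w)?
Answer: 7221593/3263 ≈ 2213.2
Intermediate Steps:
g = 574/3263 (g = (-1081 + 1655)/(1391 + 1872) = 574/3263 ≈ 0.17591)
g + 2213 = 574/3263 + 2213 = 7221593/3263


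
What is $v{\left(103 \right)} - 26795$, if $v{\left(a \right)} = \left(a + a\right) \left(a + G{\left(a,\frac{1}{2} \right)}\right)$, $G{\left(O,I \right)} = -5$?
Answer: $-6607$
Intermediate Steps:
$v{\left(a \right)} = 2 a \left(-5 + a\right)$ ($v{\left(a \right)} = \left(a + a\right) \left(a - 5\right) = 2 a \left(-5 + a\right)$)
$v{\left(103 \right)} - 26795 = 2 \cdot 103 \left(-5 + 103\right) - 26795 = 2 \cdot 103 \cdot 98 - 26795 = 20188 - 26795 = -6607$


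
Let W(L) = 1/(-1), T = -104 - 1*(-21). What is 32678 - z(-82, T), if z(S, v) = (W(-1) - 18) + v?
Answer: 32780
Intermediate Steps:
T = -83 (T = -104 + 21 = -83)
W(L) = -1
z(S, v) = -19 + v (z(S, v) = (-1 - 18) + v = -19 + v)
32678 - z(-82, T) = 32678 - (-19 - 83) = 32678 - 1*(-102) = 32678 + 102 = 32780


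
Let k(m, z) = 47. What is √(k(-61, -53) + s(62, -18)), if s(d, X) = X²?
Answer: √371 ≈ 19.261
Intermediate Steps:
√(k(-61, -53) + s(62, -18)) = √(47 + (-18)²) = √(47 + 324) = √371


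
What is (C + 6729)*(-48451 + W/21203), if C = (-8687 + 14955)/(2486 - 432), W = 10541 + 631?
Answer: -12843638823109/39377 ≈ -3.2617e+8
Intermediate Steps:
W = 11172
C = 3134/1027 (C = 6268/2054 = 6268*(1/2054) = 3134/1027 ≈ 3.0516)
(C + 6729)*(-48451 + W/21203) = (3134/1027 + 6729)*(-48451 + 11172/21203) = 6913817*(-48451 + 11172*(1/21203))/1027 = 6913817*(-48451 + 1596/3029)/1027 = (6913817/1027)*(-146756483/3029) = -12843638823109/39377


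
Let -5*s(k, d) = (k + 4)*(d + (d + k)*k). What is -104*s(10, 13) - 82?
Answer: 353398/5 ≈ 70680.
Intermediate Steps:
s(k, d) = -(4 + k)*(d + k*(d + k))/5 (s(k, d) = -(k + 4)*(d + (d + k)*k)/5 = -(4 + k)*(d + k*(d + k))/5)
-104*s(10, 13) - 82 = -104*(-4/5*13 - 4/5*10**2 - 1/5*10**3 - 1*13*10 - 1/5*13*10**2) - 82 = -104*(-52/5 - 4/5*100 - 1/5*1000 - 130 - 1/5*13*100) - 82 = -104*(-52/5 - 80 - 200 - 130 - 260) - 82 = -104*(-3402/5) - 82 = 353808/5 - 82 = 353398/5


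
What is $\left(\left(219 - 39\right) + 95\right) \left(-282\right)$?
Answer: $-77550$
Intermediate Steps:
$\left(\left(219 - 39\right) + 95\right) \left(-282\right) = \left(180 + 95\right) \left(-282\right) = 275 \left(-282\right) = -77550$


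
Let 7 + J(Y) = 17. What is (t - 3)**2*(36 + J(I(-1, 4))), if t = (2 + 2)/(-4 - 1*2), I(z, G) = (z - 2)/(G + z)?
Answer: 5566/9 ≈ 618.44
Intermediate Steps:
I(z, G) = (-2 + z)/(G + z)
t = -2/3 (t = 4/(-4 - 2) = 4/(-6) = 4*(-1/6) = -2/3 ≈ -0.66667)
J(Y) = 10 (J(Y) = -7 + 17 = 10)
(t - 3)**2*(36 + J(I(-1, 4))) = (-2/3 - 3)**2*(36 + 10) = (-11/3)**2*46 = (121/9)*46 = 5566/9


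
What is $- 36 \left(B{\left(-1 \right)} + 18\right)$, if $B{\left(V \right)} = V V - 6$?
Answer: $-468$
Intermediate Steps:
$B{\left(V \right)} = -6 + V^{2}$ ($B{\left(V \right)} = V^{2} - 6 = -6 + V^{2}$)
$- 36 \left(B{\left(-1 \right)} + 18\right) = - 36 \left(\left(-6 + \left(-1\right)^{2}\right) + 18\right) = - 36 \left(\left(-6 + 1\right) + 18\right) = - 36 \left(-5 + 18\right) = \left(-36\right) 13 = -468$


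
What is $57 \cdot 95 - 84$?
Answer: $5331$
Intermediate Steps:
$57 \cdot 95 - 84 = 5415 - 84 = 5331$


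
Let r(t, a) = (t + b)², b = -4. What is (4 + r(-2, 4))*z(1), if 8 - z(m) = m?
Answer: 280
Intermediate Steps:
z(m) = 8 - m
r(t, a) = (-4 + t)² (r(t, a) = (t - 4)² = (-4 + t)²)
(4 + r(-2, 4))*z(1) = (4 + (-4 - 2)²)*(8 - 1*1) = (4 + (-6)²)*(8 - 1) = (4 + 36)*7 = 40*7 = 280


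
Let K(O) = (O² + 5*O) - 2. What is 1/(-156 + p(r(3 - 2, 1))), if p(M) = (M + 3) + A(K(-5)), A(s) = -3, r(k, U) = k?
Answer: -1/155 ≈ -0.0064516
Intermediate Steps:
K(O) = -2 + O² + 5*O
p(M) = M (p(M) = (M + 3) - 3 = (3 + M) - 3 = M)
1/(-156 + p(r(3 - 2, 1))) = 1/(-156 + (3 - 2)) = 1/(-156 + 1) = 1/(-155) = -1/155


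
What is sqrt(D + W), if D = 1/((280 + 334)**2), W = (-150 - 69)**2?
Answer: sqrt(18081105157)/614 ≈ 219.00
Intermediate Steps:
W = 47961 (W = (-219)**2 = 47961)
D = 1/376996 (D = 1/(614**2) = 1/376996 ≈ 2.6525e-6)
sqrt(D + W) = sqrt(1/376996 + 47961) = sqrt(18081105157/376996) = sqrt(18081105157)/614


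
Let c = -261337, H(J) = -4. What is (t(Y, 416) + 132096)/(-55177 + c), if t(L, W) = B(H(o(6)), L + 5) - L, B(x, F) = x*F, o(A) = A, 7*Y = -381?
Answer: -926437/2215598 ≈ -0.41814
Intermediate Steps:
Y = -381/7 (Y = (1/7)*(-381) = -381/7 ≈ -54.429)
B(x, F) = F*x
t(L, W) = -20 - 5*L (t(L, W) = (L + 5)*(-4) - L = (5 + L)*(-4) - L = (-20 - 4*L) - L = -20 - 5*L)
(t(Y, 416) + 132096)/(-55177 + c) = ((-20 - 5*(-381/7)) + 132096)/(-55177 - 261337) = ((-20 + 1905/7) + 132096)/(-316514) = (1765/7 + 132096)*(-1/316514) = (926437/7)*(-1/316514) = -926437/2215598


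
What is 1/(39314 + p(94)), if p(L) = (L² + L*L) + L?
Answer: 1/57080 ≈ 1.7519e-5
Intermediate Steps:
p(L) = L + 2*L² (p(L) = (L² + L²) + L = 2*L² + L = L + 2*L²)
1/(39314 + p(94)) = 1/(39314 + 94*(1 + 2*94)) = 1/(39314 + 94*(1 + 188)) = 1/(39314 + 94*189) = 1/(39314 + 17766) = 1/57080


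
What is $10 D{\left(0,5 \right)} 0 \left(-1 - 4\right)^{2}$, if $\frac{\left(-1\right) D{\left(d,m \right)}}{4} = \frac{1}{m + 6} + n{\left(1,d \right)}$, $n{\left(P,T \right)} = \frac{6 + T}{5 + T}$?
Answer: $0$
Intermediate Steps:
$n{\left(P,T \right)} = \frac{6 + T}{5 + T}$
$D{\left(d,m \right)} = - \frac{4}{6 + m} - \frac{4 \left(6 + d\right)}{5 + d}$ ($D{\left(d,m \right)} = - 4 \left(\frac{1}{m + 6} + \frac{6 + d}{5 + d}\right) = - 4 \left(\frac{1}{6 + m} + \frac{6 + d}{5 + d}\right) = - \frac{4}{6 + m} - \frac{4 \left(6 + d\right)}{5 + d}$)
$10 D{\left(0,5 \right)} 0 \left(-1 - 4\right)^{2} = 10 \frac{4 \left(-41 - 0 - 5 \left(6 + 0\right)\right)}{\left(5 + 0\right) \left(6 + 5\right)} 0 \left(-1 - 4\right)^{2} = 10 \frac{4 \left(-41 + 0 - 5 \cdot 6\right)}{5 \cdot 11} \cdot 0 \left(-5\right)^{2} = 10 \cdot 4 \cdot \frac{1}{5} \cdot \frac{1}{11} \left(-41 + 0 - 30\right) 0 \cdot 25 = 10 \cdot 4 \cdot \frac{1}{5} \cdot \frac{1}{11} \left(-71\right) 0 \cdot 25 = 10 \left(- \frac{284}{55}\right) 0 \cdot 25 = 10 \cdot 0 \cdot 25 = 10 \cdot 0 = 0$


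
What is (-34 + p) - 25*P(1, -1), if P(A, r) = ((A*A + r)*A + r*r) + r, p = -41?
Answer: -75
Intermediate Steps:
P(A, r) = r + r**2 + A*(r + A**2) (P(A, r) = ((A**2 + r)*A + r**2) + r = ((r + A**2)*A + r**2) + r = (A*(r + A**2) + r**2) + r = (r**2 + A*(r + A**2)) + r = r + r**2 + A*(r + A**2))
(-34 + p) - 25*P(1, -1) = (-34 - 41) - 25*(-1 + 1**3 + (-1)**2 + 1*(-1)) = -75 - 25*(-1 + 1 + 1 - 1) = -75 - 25*0 = -75 + 0 = -75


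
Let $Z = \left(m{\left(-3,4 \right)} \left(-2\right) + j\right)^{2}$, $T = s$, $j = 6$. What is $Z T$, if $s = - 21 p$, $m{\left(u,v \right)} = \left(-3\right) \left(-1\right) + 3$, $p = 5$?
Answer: $-3780$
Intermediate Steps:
$m{\left(u,v \right)} = 6$ ($m{\left(u,v \right)} = 3 + 3 = 6$)
$s = -105$ ($s = \left(-21\right) 5 = -105$)
$T = -105$
$Z = 36$ ($Z = \left(6 \left(-2\right) + 6\right)^{2} = \left(-12 + 6\right)^{2} = \left(-6\right)^{2} = 36$)
$Z T = 36 \left(-105\right) = -3780$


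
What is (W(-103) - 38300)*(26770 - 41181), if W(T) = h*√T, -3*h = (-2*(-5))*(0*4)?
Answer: 551941300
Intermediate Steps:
h = 0 (h = -(-2*(-5))*0*4/3 = -10*0/3 = -⅓*0 = 0)
W(T) = 0 (W(T) = 0*√T = 0)
(W(-103) - 38300)*(26770 - 41181) = (0 - 38300)*(26770 - 41181) = -38300*(-14411) = 551941300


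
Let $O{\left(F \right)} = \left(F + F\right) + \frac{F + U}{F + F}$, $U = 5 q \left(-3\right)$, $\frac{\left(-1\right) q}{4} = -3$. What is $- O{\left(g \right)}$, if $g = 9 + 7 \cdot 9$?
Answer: $- \frac{573}{4} \approx -143.25$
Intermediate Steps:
$q = 12$ ($q = \left(-4\right) \left(-3\right) = 12$)
$U = -180$ ($U = 5 \cdot 12 \left(-3\right) = 60 \left(-3\right) = -180$)
$g = 72$ ($g = 9 + 63 = 72$)
$O{\left(F \right)} = 2 F + \frac{-180 + F}{2 F}$ ($O{\left(F \right)} = \left(F + F\right) + \frac{F - 180}{F + F} = 2 F + \frac{-180 + F}{2 F}$)
$- O{\left(g \right)} = - (\frac{1}{2} - \frac{90}{72} + 2 \cdot 72) = - (\frac{1}{2} - \frac{5}{4} + 144) = \left(-1\right) \frac{573}{4} = - \frac{573}{4}$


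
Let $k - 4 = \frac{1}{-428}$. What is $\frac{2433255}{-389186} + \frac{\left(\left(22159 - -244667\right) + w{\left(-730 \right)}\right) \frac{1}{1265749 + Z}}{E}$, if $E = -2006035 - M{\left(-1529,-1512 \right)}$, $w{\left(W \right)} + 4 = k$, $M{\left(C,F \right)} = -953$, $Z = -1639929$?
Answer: $- \frac{390673615754740589689}{62486139130479139040} \approx -6.2522$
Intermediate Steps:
$k = \frac{1711}{428}$ ($k = 4 + \frac{1}{-428} = 4 - \frac{1}{428} = \frac{1711}{428} \approx 3.9977$)
$w{\left(W \right)} = - \frac{1}{428}$ ($w{\left(W \right)} = -4 + \frac{1711}{428} = - \frac{1}{428}$)
$E = -2005082$ ($E = -2006035 - -953 = -2006035 + 953 = -2005082$)
$\frac{2433255}{-389186} + \frac{\left(\left(22159 - -244667\right) + w{\left(-730 \right)}\right) \frac{1}{1265749 + Z}}{E} = \frac{2433255}{-389186} + \frac{\left(\left(22159 - -244667\right) - \frac{1}{428}\right) \frac{1}{1265749 - 1639929}}{-2005082} = 2433255 \left(- \frac{1}{389186}\right) + \frac{\left(22159 + 244667\right) - \frac{1}{428}}{-374180} \left(- \frac{1}{2005082}\right) = - \frac{2433255}{389186} + \left(266826 - \frac{1}{428}\right) \left(- \frac{1}{374180}\right) \left(- \frac{1}{2005082}\right) = - \frac{2433255}{389186} + \frac{114201527}{428} \left(- \frac{1}{374180}\right) \left(- \frac{1}{2005082}\right) = - \frac{2433255}{389186} - - \frac{114201527}{321111957421280} = - \frac{2433255}{389186} + \frac{114201527}{321111957421280} = - \frac{390673615754740589689}{62486139130479139040}$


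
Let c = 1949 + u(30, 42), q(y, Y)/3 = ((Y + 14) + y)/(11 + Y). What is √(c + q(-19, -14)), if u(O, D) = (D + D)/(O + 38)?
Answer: √569109/17 ≈ 44.376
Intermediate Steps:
u(O, D) = 2*D/(38 + O) (u(O, D) = (2*D)/(38 + O) = 2*D/(38 + O))
q(y, Y) = 3*(14 + Y + y)/(11 + Y) (q(y, Y) = 3*(((Y + 14) + y)/(11 + Y)) = 3*(((14 + Y) + y)/(11 + Y)) = 3*((14 + Y + y)/(11 + Y)) = 3*(14 + Y + y)/(11 + Y))
c = 33154/17 (c = 1949 + 2*42/(38 + 30) = 1949 + 2*42/68 = 1949 + 2*42*(1/68) = 1949 + 21/17 = 33154/17 ≈ 1950.2)
√(c + q(-19, -14)) = √(33154/17 + 3*(14 - 14 - 19)/(11 - 14)) = √(33154/17 + 3*(-19)/(-3)) = √(33154/17 + 3*(-⅓)*(-19)) = √(33154/17 + 19) = √(33477/17) = √569109/17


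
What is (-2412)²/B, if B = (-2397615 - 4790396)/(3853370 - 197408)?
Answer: -21269450989728/7188011 ≈ -2.9590e+6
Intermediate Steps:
B = -7188011/3655962 ≈ -1.9661
(-2412)²/B = (-2412)²/(-7188011/3655962) = 5817744*(-3655962/7188011) = -21269450989728/7188011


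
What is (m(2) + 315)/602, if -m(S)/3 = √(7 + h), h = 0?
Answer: 45/86 - 3*√7/602 ≈ 0.51007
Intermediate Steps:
m(S) = -3*√7 (m(S) = -3*√(7 + 0) = -3*√7)
(m(2) + 315)/602 = (-3*√7 + 315)/602 = (315 - 3*√7)*(1/602) = 45/86 - 3*√7/602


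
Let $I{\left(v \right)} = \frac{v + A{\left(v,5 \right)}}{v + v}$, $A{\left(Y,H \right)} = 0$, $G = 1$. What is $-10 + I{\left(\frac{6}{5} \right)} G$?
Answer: $- \frac{19}{2} \approx -9.5$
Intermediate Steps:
$I{\left(v \right)} = \frac{1}{2}$ ($I{\left(v \right)} = \frac{v + 0}{v + v} = \frac{v}{2 v} = v \frac{1}{2 v} = \frac{1}{2}$)
$-10 + I{\left(\frac{6}{5} \right)} G = -10 + \frac{1}{2} \cdot 1 = -10 + \frac{1}{2} = - \frac{19}{2}$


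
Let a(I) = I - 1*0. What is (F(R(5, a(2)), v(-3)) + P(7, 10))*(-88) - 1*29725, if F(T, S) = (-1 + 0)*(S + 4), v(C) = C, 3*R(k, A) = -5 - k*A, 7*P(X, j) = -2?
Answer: -207283/7 ≈ -29612.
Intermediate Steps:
P(X, j) = -2/7 (P(X, j) = (⅐)*(-2) = -2/7)
a(I) = I (a(I) = I + 0 = I)
R(k, A) = -5/3 - A*k/3 (R(k, A) = (-5 - k*A)/3 = (-5 - A*k)/3 = -5/3 - A*k/3)
F(T, S) = -4 - S (F(T, S) = -(4 + S) = -4 - S)
(F(R(5, a(2)), v(-3)) + P(7, 10))*(-88) - 1*29725 = ((-4 - 1*(-3)) - 2/7)*(-88) - 1*29725 = ((-4 + 3) - 2/7)*(-88) - 29725 = (-1 - 2/7)*(-88) - 29725 = -9/7*(-88) - 29725 = 792/7 - 29725 = -207283/7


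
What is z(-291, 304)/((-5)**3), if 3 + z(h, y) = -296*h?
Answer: -86133/125 ≈ -689.06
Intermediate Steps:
z(h, y) = -3 - 296*h
z(-291, 304)/((-5)**3) = (-3 - 296*(-291))/((-5)**3) = (-3 + 86136)/(-125) = 86133*(-1/125) = -86133/125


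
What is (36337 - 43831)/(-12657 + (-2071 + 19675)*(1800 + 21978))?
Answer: -2498/139525085 ≈ -1.7904e-5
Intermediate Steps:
(36337 - 43831)/(-12657 + (-2071 + 19675)*(1800 + 21978)) = -7494/(-12657 + 17604*23778) = -7494/(-12657 + 418587912) = -7494/418575255 = -7494*1/418575255 = -2498/139525085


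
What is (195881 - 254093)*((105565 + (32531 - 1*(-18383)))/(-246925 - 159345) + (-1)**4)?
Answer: -7270416846/203135 ≈ -35791.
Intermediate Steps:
(195881 - 254093)*((105565 + (32531 - 1*(-18383)))/(-246925 - 159345) + (-1)**4) = -58212*((105565 + (32531 + 18383))/(-406270) + 1) = -58212*((105565 + 50914)*(-1/406270) + 1) = -58212*(156479*(-1/406270) + 1) = -58212*(-156479/406270 + 1) = -58212*249791/406270 = -7270416846/203135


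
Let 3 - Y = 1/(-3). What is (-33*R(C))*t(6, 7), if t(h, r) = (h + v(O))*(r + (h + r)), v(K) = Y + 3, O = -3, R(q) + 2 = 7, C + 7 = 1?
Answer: -40700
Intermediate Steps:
C = -6 (C = -7 + 1 = -6)
R(q) = 5 (R(q) = -2 + 7 = 5)
Y = 10/3 (Y = 3 - 1/(-3) = 3 - 1*(-⅓) = 3 + ⅓ = 10/3 ≈ 3.3333)
v(K) = 19/3 (v(K) = 10/3 + 3 = 19/3)
t(h, r) = (19/3 + h)*(h + 2*r) (t(h, r) = (h + 19/3)*(r + (h + r)) = (19/3 + h)*(h + 2*r))
(-33*R(C))*t(6, 7) = (-33*5)*(6² + (19/3)*6 + (38/3)*7 + 2*6*7) = -165*(36 + 38 + 266/3 + 84) = -165*740/3 = -40700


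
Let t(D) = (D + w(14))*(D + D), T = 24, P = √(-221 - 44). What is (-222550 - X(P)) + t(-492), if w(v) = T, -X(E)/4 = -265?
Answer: 236902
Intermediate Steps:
P = I*√265 (P = √(-265) = I*√265 ≈ 16.279*I)
X(E) = 1060 (X(E) = -4*(-265) = 1060)
w(v) = 24
t(D) = 2*D*(24 + D) (t(D) = (D + 24)*(D + D) = (24 + D)*(2*D) = 2*D*(24 + D))
(-222550 - X(P)) + t(-492) = (-222550 - 1*1060) + 2*(-492)*(24 - 492) = (-222550 - 1060) + 2*(-492)*(-468) = -223610 + 460512 = 236902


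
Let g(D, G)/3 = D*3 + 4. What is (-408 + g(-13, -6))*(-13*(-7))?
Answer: -46683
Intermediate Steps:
g(D, G) = 12 + 9*D (g(D, G) = 3*(D*3 + 4) = 3*(3*D + 4) = 3*(4 + 3*D) = 12 + 9*D)
(-408 + g(-13, -6))*(-13*(-7)) = (-408 + (12 + 9*(-13)))*(-13*(-7)) = (-408 + (12 - 117))*91 = (-408 - 105)*91 = -513*91 = -46683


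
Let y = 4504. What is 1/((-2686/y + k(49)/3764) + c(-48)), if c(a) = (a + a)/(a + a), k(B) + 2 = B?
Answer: 1059566/440915 ≈ 2.4031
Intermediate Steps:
k(B) = -2 + B
c(a) = 1 (c(a) = (2*a)/((2*a)) = (2*a)*(1/(2*a)) = 1)
1/((-2686/y + k(49)/3764) + c(-48)) = 1/((-2686/4504 + (-2 + 49)/3764) + 1) = 1/((-2686*1/4504 + 47*(1/3764)) + 1) = 1/((-1343/2252 + 47/3764) + 1) = 1/(-618651/1059566 + 1) = 1/(440915/1059566) = 1059566/440915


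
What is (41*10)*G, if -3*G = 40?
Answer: -16400/3 ≈ -5466.7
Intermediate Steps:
G = -40/3 (G = -⅓*40 = -40/3 ≈ -13.333)
(41*10)*G = (41*10)*(-40/3) = 410*(-40/3) = -16400/3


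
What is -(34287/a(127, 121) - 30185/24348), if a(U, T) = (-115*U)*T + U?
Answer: 3009670517/2390267508 ≈ 1.2591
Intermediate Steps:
a(U, T) = U - 115*T*U (a(U, T) = -115*T*U + U = U - 115*T*U)
-(34287/a(127, 121) - 30185/24348) = -(34287/((127*(1 - 115*121))) - 30185/24348) = -(34287/((127*(1 - 13915))) - 30185*1/24348) = -(34287/((127*(-13914))) - 30185/24348) = -(34287/(-1767078) - 30185/24348) = -(34287*(-1/1767078) - 30185/24348) = -(-11429/589026 - 30185/24348) = -1*(-3009670517/2390267508) = 3009670517/2390267508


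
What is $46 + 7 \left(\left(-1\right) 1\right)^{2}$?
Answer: $53$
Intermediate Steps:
$46 + 7 \left(\left(-1\right) 1\right)^{2} = 46 + 7 \left(-1\right)^{2} = 46 + 7 \cdot 1 = 46 + 7 = 53$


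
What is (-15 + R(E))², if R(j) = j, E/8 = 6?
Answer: 1089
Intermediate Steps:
E = 48 (E = 8*6 = 48)
(-15 + R(E))² = (-15 + 48)² = 33² = 1089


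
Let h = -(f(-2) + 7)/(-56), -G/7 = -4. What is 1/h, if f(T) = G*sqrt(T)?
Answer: 8/33 - 32*I*sqrt(2)/33 ≈ 0.24242 - 1.3714*I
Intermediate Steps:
G = 28 (G = -7*(-4) = 28)
f(T) = 28*sqrt(T)
h = 1/8 + I*sqrt(2)/2 (h = -(28*sqrt(-2) + 7)/(-56) = -(28*(I*sqrt(2)) + 7)*(-1/56) = -(28*I*sqrt(2) + 7)*(-1/56) = -(7 + 28*I*sqrt(2))*(-1/56) = (-7 - 28*I*sqrt(2))*(-1/56) = 1/8 + I*sqrt(2)/2 ≈ 0.125 + 0.70711*I)
1/h = 1/(1/8 + I*sqrt(2)/2)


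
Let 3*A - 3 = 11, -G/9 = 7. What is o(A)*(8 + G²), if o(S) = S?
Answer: 55678/3 ≈ 18559.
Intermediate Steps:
G = -63 (G = -9*7 = -63)
A = 14/3 (A = 1 + (⅓)*11 = 1 + 11/3 = 14/3 ≈ 4.6667)
o(A)*(8 + G²) = 14*(8 + (-63)²)/3 = 14*(8 + 3969)/3 = (14/3)*3977 = 55678/3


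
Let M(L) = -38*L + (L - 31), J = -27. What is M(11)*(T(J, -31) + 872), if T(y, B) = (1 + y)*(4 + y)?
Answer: -643860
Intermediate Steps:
M(L) = -31 - 37*L (M(L) = -38*L + (-31 + L) = -31 - 37*L)
M(11)*(T(J, -31) + 872) = (-31 - 37*11)*((4 + (-27)² + 5*(-27)) + 872) = (-31 - 407)*((4 + 729 - 135) + 872) = -438*(598 + 872) = -438*1470 = -643860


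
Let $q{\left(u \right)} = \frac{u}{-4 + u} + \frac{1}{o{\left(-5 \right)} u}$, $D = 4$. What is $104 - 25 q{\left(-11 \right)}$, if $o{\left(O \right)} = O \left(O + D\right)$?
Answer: $\frac{2842}{33} \approx 86.121$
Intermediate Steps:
$o{\left(O \right)} = O \left(4 + O\right)$ ($o{\left(O \right)} = O \left(O + 4\right) = O \left(4 + O\right)$)
$q{\left(u \right)} = \frac{1}{5 u} + \frac{u}{-4 + u}$ ($q{\left(u \right)} = \frac{u}{-4 + u} + \frac{1}{- 5 \left(4 - 5\right) u} = \frac{u}{-4 + u} + \frac{1}{\left(-5\right) \left(-1\right) u} = \frac{u}{-4 + u} + \frac{1}{5 u} = \frac{1}{5 u} + \frac{u}{-4 + u}$)
$104 - 25 q{\left(-11 \right)} = 104 - 25 \frac{-4 - 11 + 5 \left(-11\right)^{2}}{5 \left(-11\right) \left(-4 - 11\right)} = 104 - 25 \cdot \frac{1}{5} \left(- \frac{1}{11}\right) \frac{1}{-15} \left(-4 - 11 + 5 \cdot 121\right) = 104 - 25 \cdot \frac{1}{5} \left(- \frac{1}{11}\right) \left(- \frac{1}{15}\right) \left(-4 - 11 + 605\right) = 104 - 25 \cdot \frac{1}{5} \left(- \frac{1}{11}\right) \left(- \frac{1}{15}\right) 590 = 104 - \frac{590}{33} = \frac{2842}{33}$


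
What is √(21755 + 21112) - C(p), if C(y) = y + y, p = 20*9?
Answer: -360 + 3*√4763 ≈ -152.96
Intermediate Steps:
p = 180
C(y) = 2*y
√(21755 + 21112) - C(p) = √(21755 + 21112) - 2*180 = √42867 - 1*360 = 3*√4763 - 360 = -360 + 3*√4763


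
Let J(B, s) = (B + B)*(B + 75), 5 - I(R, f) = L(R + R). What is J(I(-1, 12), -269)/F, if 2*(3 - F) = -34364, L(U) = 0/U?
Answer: 160/3437 ≈ 0.046552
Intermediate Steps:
L(U) = 0
F = 17185 (F = 3 - 1/2*(-34364) = 3 + 17182 = 17185)
I(R, f) = 5 (I(R, f) = 5 - 1*0 = 5 + 0 = 5)
J(B, s) = 2*B*(75 + B) (J(B, s) = (2*B)*(75 + B) = 2*B*(75 + B))
J(I(-1, 12), -269)/F = (2*5*(75 + 5))/17185 = (2*5*80)*(1/17185) = 800*(1/17185) = 160/3437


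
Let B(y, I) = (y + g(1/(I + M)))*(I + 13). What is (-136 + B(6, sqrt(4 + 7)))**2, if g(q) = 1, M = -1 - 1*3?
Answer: 2564 - 630*sqrt(11) ≈ 474.53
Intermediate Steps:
M = -4 (M = -1 - 3 = -4)
B(y, I) = (1 + y)*(13 + I) (B(y, I) = (y + 1)*(I + 13) = (1 + y)*(13 + I))
(-136 + B(6, sqrt(4 + 7)))**2 = (-136 + (13 + sqrt(4 + 7) + 13*6 + sqrt(4 + 7)*6))**2 = (-136 + (13 + sqrt(11) + 78 + sqrt(11)*6))**2 = (-136 + (13 + sqrt(11) + 78 + 6*sqrt(11)))**2 = (-136 + (91 + 7*sqrt(11)))**2 = (-45 + 7*sqrt(11))**2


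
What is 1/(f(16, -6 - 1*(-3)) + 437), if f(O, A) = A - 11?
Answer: 1/423 ≈ 0.0023641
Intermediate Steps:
f(O, A) = -11 + A
1/(f(16, -6 - 1*(-3)) + 437) = 1/((-11 + (-6 - 1*(-3))) + 437) = 1/((-11 + (-6 + 3)) + 437) = 1/((-11 - 3) + 437) = 1/(-14 + 437) = 1/423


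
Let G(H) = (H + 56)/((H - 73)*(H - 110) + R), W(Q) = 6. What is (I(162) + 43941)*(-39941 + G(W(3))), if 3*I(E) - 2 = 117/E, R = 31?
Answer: -663326725942411/377946 ≈ -1.7551e+9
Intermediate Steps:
I(E) = 2/3 + 39/E (I(E) = 2/3 + (117/E)/3 = 2/3 + 39/E)
G(H) = (56 + H)/(31 + (-110 + H)*(-73 + H)) (G(H) = (H + 56)/((H - 73)*(H - 110) + 31) = (56 + H)/((-73 + H)*(-110 + H) + 31) = (56 + H)/((-110 + H)*(-73 + H) + 31) = (56 + H)/(31 + (-110 + H)*(-73 + H)))
(I(162) + 43941)*(-39941 + G(W(3))) = ((2/3 + 39/162) + 43941)*(-39941 + (56 + 6)/(8061 + 6**2 - 183*6)) = ((2/3 + 39*(1/162)) + 43941)*(-39941 + 62/(8061 + 36 - 1098)) = ((2/3 + 13/54) + 43941)*(-39941 + 62/6999) = (49/54 + 43941)*(-39941 + (1/6999)*62) = 2372863*(-39941 + 62/6999)/54 = (2372863/54)*(-279546997/6999) = -663326725942411/377946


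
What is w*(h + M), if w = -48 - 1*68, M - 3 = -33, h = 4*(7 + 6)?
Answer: -2552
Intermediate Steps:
h = 52 (h = 4*13 = 52)
M = -30 (M = 3 - 33 = -30)
w = -116 (w = -48 - 68 = -116)
w*(h + M) = -116*(52 - 30) = -116*22 = -2552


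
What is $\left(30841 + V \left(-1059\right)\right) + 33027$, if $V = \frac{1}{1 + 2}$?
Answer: $63515$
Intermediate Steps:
$V = \frac{1}{3} \approx 0.33333$
$\left(30841 + V \left(-1059\right)\right) + 33027 = \left(30841 + \frac{1}{3} \left(-1059\right)\right) + 33027 = \left(30841 - 353\right) + 33027 = 30488 + 33027 = 63515$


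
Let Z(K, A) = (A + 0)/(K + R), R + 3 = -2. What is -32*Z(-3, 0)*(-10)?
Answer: 0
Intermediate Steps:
R = -5 (R = -3 - 2 = -5)
Z(K, A) = A/(-5 + K) (Z(K, A) = (A + 0)/(K - 5) = A/(-5 + K))
-32*Z(-3, 0)*(-10) = -0/(-5 - 3)*(-10) = -0/(-8)*(-10) = -0*(-1)/8*(-10) = -32*0*(-10) = 0*(-10) = 0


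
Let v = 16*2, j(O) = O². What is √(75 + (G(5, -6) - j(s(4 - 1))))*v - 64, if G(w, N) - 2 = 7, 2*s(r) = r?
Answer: -64 + 16*√327 ≈ 225.33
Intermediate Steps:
s(r) = r/2
G(w, N) = 9 (G(w, N) = 2 + 7 = 9)
v = 32
√(75 + (G(5, -6) - j(s(4 - 1))))*v - 64 = √(75 + (9 - ((4 - 1)/2)²))*32 - 64 = √(75 + (9 - ((½)*3)²))*32 - 64 = √(75 + (9 - (3/2)²))*32 - 64 = √(75 + (9 - 1*9/4))*32 - 64 = √(75 + (9 - 9/4))*32 - 64 = √(75 + 27/4)*32 - 64 = √(327/4)*32 - 64 = (√327/2)*32 - 64 = 16*√327 - 64 = -64 + 16*√327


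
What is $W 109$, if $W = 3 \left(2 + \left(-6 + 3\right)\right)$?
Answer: $-327$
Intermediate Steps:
$W = -3$ ($W = 3 \left(2 - 3\right) = 3 \left(-1\right) = -3$)
$W 109 = \left(-3\right) 109 = -327$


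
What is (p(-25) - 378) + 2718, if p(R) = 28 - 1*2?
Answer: 2366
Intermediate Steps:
p(R) = 26 (p(R) = 28 - 2 = 26)
(p(-25) - 378) + 2718 = (26 - 378) + 2718 = -352 + 2718 = 2366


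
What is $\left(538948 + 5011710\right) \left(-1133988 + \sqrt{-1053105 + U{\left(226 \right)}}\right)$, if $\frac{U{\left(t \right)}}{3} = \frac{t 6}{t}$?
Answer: $-6294379564104 + 5550658 i \sqrt{1053087} \approx -6.2944 \cdot 10^{12} + 5.6961 \cdot 10^{9} i$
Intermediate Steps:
$U{\left(t \right)} = 18$ ($U{\left(t \right)} = 3 \frac{t 6}{t} = 3 \frac{6 t}{t} = 3 \cdot 6 = 18$)
$\left(538948 + 5011710\right) \left(-1133988 + \sqrt{-1053105 + U{\left(226 \right)}}\right) = \left(538948 + 5011710\right) \left(-1133988 + \sqrt{-1053105 + 18}\right) = 5550658 \left(-1133988 + \sqrt{-1053087}\right) = 5550658 \left(-1133988 + i \sqrt{1053087}\right) = -6294379564104 + 5550658 i \sqrt{1053087}$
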